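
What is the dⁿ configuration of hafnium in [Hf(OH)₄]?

d0

Ligand charges: each hydroxide is −1. With an overall charge of 0 the hafnium centre must be in the +4 oxidation state.
Hf sits in group 4, so the d-electron count is 4 − 4 = 0.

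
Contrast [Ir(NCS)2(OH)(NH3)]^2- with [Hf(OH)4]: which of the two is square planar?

For [Ir(NCS)2(OH)(NH3)]^2-: Each isothiocyanate is −1; each hydroxide is −1; ammonia is neutral; balancing the −2 overall charge requires Ir(I). Group 9 minus oxidation state 1 gives a d⁸ configuration. A 5d d⁸ ion has a large crystal-field splitting; square planar leaves the high-energy d_{x²−y²} orbital empty and maximises CFSE. → square planar.
For [Hf(OH)4]: Ligand charges: each hydroxide is −1. With an overall charge of 0 the hafnium centre must be in the +4 oxidation state. Hafnium is a group-4 element; Hf(IV) is therefore d⁰. A d⁰ ion has no crystal-field stabilisation preference between square planar and tetrahedral, so four ligands adopt the sterically favoured tetrahedral geometry. → tetrahedral.

[Ir(NCS)2(OH)(NH3)]^2-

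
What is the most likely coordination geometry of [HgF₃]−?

trigonal planar

Each fluoride is −1; balancing the −1 overall charge requires Hg(II).
Hg sits in group 12, so the d-electron count is 12 − 2 = 10.
Coordination number: 3.
Three ligands around a d¹⁰ centre minimise repulsion in a trigonal-planar arrangement.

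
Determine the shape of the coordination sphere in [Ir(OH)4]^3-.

square planar

Summing ligand charges against the −3 overall charge gives an oxidation state of +1 for iridium.
Iridium is a group-9 element; Ir(I) is therefore d⁸.
With 4 monodentate ligands the coordination number is 4.
A 5d d⁸ ion has a large crystal-field splitting; square planar leaves the high-energy d_{x²−y²} orbital empty and maximises CFSE.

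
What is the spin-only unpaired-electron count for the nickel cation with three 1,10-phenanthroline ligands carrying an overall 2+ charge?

2 unpaired electrons

Summing ligand charges against the +2 overall charge gives an oxidation state of +2 for nickel.
Ni sits in group 10, so the d-electron count is 10 − 2 = 8.
Counting donor atoms: 3×1,10-phenanthroline (bidentate) → 6 donors. Coordination number = 6.
In an octahedral field the d⁸ configuration is t₂g⁶e_g² (only one arrangement possible), giving 2 unpaired electrons.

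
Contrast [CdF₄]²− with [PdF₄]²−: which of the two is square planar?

[PdF₄]²−

For [CdF₄]²−: Summing ligand charges against the −2 overall charge gives an oxidation state of +2 for cadmium. Cd sits in group 12, so the d-electron count is 12 − 2 = 10. A d¹⁰ ion has no crystal-field stabilisation preference between square planar and tetrahedral, so four ligands adopt the sterically favoured tetrahedral geometry. → tetrahedral.
For [PdF₄]²−: Each fluoride is −1; balancing the −2 overall charge requires Pd(II). Group 10 minus oxidation state 2 gives a d⁸ configuration. A 4d d⁸ ion has a large crystal-field splitting; square planar leaves the high-energy d_{x²−y²} orbital empty and maximises CFSE. → square planar.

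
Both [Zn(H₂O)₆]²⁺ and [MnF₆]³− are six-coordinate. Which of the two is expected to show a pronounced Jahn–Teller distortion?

[Zn(H₂O)₆]²⁺: Water is neutral; balancing the +2 overall charge requires Zn(II). Zinc is a group-12 element; Zn(II) is therefore d¹⁰. The d¹⁰ configuration leaves the e_g set evenly filled (or empty) — no strong Jahn–Teller driving force.
[MnF₆]³−: Each fluoride is −1; balancing the −3 overall charge requires Mn(III). Mn sits in group 7, so the d-electron count is 7 − 3 = 4. Fluoride is a weak-field ligand for a first-row metal, so the complex is high-spin. The t₂g³e_g¹ (high-spin) configuration has an unevenly filled e_g set; the Jahn–Teller theorem predicts a tetragonal distortion (typically axial elongation) to lift the degeneracy.

[MnF₆]³−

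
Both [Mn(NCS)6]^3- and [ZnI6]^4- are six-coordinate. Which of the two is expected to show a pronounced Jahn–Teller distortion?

[Mn(NCS)6]^3-

[Mn(NCS)6]^3-: Each isothiocyanate is −1; balancing the −3 overall charge requires Mn(III). Group 7 minus oxidation state 3 gives a d⁴ configuration. Isothiocyanate is a weak-field ligand for a first-row metal, so the complex is high-spin. The t₂g³e_g¹ (high-spin) configuration has an unevenly filled e_g set; the Jahn–Teller theorem predicts a tetragonal distortion (typically axial elongation) to lift the degeneracy.
[ZnI6]^4-: Each iodide is −1; balancing the −4 overall charge requires Zn(II). Zn sits in group 12, so the d-electron count is 12 − 2 = 10. The d¹⁰ configuration leaves the e_g set evenly filled (or empty) — no strong Jahn–Teller driving force.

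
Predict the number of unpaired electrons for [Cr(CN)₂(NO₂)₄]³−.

Summing ligand charges against the −3 overall charge gives an oxidation state of +3 for chromium.
Cr sits in group 6, so the d-electron count is 6 − 3 = 3.
In an octahedral field the d³ configuration is t₂g³e_g⁰ (only one arrangement possible), giving 3 unpaired electrons.

3 unpaired electrons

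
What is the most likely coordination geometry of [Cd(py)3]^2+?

trigonal planar

Ligand charges: pyridine is neutral. With an overall charge of +2 the cadmium centre must be in the +2 oxidation state.
Cadmium is a group-12 element; Cd(II) is therefore d¹⁰.
Coordination number: 3.
Three ligands around a d¹⁰ centre minimise repulsion in a trigonal-planar arrangement.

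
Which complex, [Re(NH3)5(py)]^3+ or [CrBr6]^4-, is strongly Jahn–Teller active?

[Re(NH3)5(py)]^3+: Summing ligand charges against the +3 overall charge gives an oxidation state of +3 for rhenium. Re sits in group 7, so the d-electron count is 7 − 3 = 4. A 5d ion has a large Δₒ and is invariably low-spin. The d⁴ configuration leaves the e_g set evenly filled (or empty) — no strong Jahn–Teller driving force.
[CrBr6]^4-: Ligand charges: each bromide is −1. With an overall charge of −4 the chromium centre must be in the +2 oxidation state. Cr sits in group 6, so the d-electron count is 6 − 2 = 4. Bromide is a weak-field ligand for a first-row metal, so the complex is high-spin. The t₂g³e_g¹ (high-spin) configuration has an unevenly filled e_g set; the Jahn–Teller theorem predicts a tetragonal distortion (typically axial elongation) to lift the degeneracy.

[CrBr6]^4-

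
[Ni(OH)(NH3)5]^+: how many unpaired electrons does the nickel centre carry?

2 unpaired electrons

Each hydroxide is −1; ammonia is neutral; balancing the +1 overall charge requires Ni(II).
Ni sits in group 10, so the d-electron count is 10 − 2 = 8.
In an octahedral field the d⁸ configuration is t₂g⁶e_g² (only one arrangement possible), giving 2 unpaired electrons.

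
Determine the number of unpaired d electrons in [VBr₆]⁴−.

Summing ligand charges against the −4 overall charge gives an oxidation state of +2 for vanadium.
V sits in group 5, so the d-electron count is 5 − 2 = 3.
In an octahedral field the d³ configuration is t₂g³e_g⁰ (only one arrangement possible), giving 3 unpaired electrons.

3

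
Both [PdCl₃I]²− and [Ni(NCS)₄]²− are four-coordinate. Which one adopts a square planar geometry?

For [PdCl₃I]²−: Each chloride is −1; each iodide is −1; balancing the −2 overall charge requires Pd(II). Group 10 minus oxidation state 2 gives a d⁸ configuration. A 4d d⁸ ion has a large crystal-field splitting; square planar leaves the high-energy d_{x²−y²} orbital empty and maximises CFSE. → square planar.
For [Ni(NCS)₄]²−: Summing ligand charges against the −2 overall charge gives an oxidation state of +2 for nickel. Nickel is a group-10 element; Ni(II) is therefore d⁸. Isothiocyanate is a weak-field ligand. With weak-field ligands the CFSE gain from square planar is small, so a 3d d⁸ ion takes the sterically preferred tetrahedral geometry. → tetrahedral.

[PdCl₃I]²−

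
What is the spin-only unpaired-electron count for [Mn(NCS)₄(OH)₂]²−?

3 unpaired electrons

Each isothiocyanate is −1; each hydroxide is −1; balancing the −2 overall charge requires Mn(IV).
Group 7 minus oxidation state 4 gives a d³ configuration.
In an octahedral field the d³ configuration is t₂g³e_g⁰ (only one arrangement possible), giving 3 unpaired electrons.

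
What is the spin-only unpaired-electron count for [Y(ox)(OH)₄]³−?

Ligand charges: each oxalate is −2; each hydroxide is −1. With an overall charge of −3 the yttrium centre must be in the +3 oxidation state.
Group 3 minus oxidation state 3 gives a d⁰ configuration.
Counting donor atoms: 1×oxalate (bidentate) → 2 donors; 4×hydroxide (monodentate) → 4 donors. Coordination number = 6.
In an octahedral field the d⁰ configuration is t₂g⁰e_g⁰, giving 0 unpaired electrons.

0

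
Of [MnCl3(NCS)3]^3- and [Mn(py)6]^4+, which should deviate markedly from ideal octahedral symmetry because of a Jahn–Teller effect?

[MnCl3(NCS)3]^3-: Each chloride is −1; each isothiocyanate is −1; balancing the −3 overall charge requires Mn(III). Group 7 minus oxidation state 3 gives a d⁴ configuration. Chloride and isothiocyanate are weak-field ligands for a first-row metal, so the complex is high-spin. The t₂g³e_g¹ (high-spin) configuration has an unevenly filled e_g set; the Jahn–Teller theorem predicts a tetragonal distortion (typically axial elongation) to lift the degeneracy.
[Mn(py)6]^4+: Ligand charges: pyridine is neutral. With an overall charge of +4 the manganese centre must be in the +4 oxidation state. Group 7 minus oxidation state 4 gives a d³ configuration. The d³ configuration leaves the e_g set evenly filled (or empty) — no strong Jahn–Teller driving force.

[MnCl3(NCS)3]^3-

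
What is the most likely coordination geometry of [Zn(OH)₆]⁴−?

octahedral

Ligand charges: each hydroxide is −1. With an overall charge of −4 the zinc centre must be in the +2 oxidation state.
Zinc is a group-12 element; Zn(II) is therefore d¹⁰.
With 6 monodentate ligands the coordination number is 6.
Six donors around a single metal centre give an octahedral coordination sphere.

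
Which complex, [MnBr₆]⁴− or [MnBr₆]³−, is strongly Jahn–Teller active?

[MnBr₆]⁴−: Summing ligand charges against the −4 overall charge gives an oxidation state of +2 for manganese. Mn sits in group 7, so the d-electron count is 7 − 2 = 5. Bromide is a weak-field ligand for a first-row metal, so the complex is high-spin. The d⁵ configuration leaves the e_g set evenly filled (or empty) — no strong Jahn–Teller driving force.
[MnBr₆]³−: Summing ligand charges against the −3 overall charge gives an oxidation state of +3 for manganese. Manganese is a group-7 element; Mn(III) is therefore d⁴. Bromide is a weak-field ligand for a first-row metal, so the complex is high-spin. The t₂g³e_g¹ (high-spin) configuration has an unevenly filled e_g set; the Jahn–Teller theorem predicts a tetragonal distortion (typically axial elongation) to lift the degeneracy.

[MnBr₆]³−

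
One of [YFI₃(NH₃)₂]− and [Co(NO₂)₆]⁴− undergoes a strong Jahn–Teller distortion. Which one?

[Co(NO₂)₆]⁴−

[YFI₃(NH₃)₂]−: Each fluoride is −1; each iodide is −1; ammonia is neutral; balancing the −1 overall charge requires Y(III). Yttrium is a group-3 element; Y(III) is therefore d⁰. The d⁰ configuration leaves the e_g set evenly filled (or empty) — no strong Jahn–Teller driving force.
[Co(NO₂)₆]⁴−: Summing ligand charges against the −4 overall charge gives an oxidation state of +2 for cobalt. Cobalt is a group-9 element; Co(II) is therefore d⁷. Nitro (N-bound nitrite) is a strong-field ligand (high in the spectrochemical series) for a first-row metal, so the complex is low-spin. The t₂g⁶e_g¹ (low-spin) configuration has an unevenly filled e_g set; the Jahn–Teller theorem predicts a tetragonal distortion (typically axial elongation) to lift the degeneracy.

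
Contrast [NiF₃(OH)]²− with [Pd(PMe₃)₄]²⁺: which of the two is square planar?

[Pd(PMe₃)₄]²⁺

For [NiF₃(OH)]²−: Summing ligand charges against the −2 overall charge gives an oxidation state of +2 for nickel. Ni sits in group 10, so the d-electron count is 10 − 2 = 8. Fluoride and hydroxide are weak-field ligands. With weak-field ligands the CFSE gain from square planar is small, so a 3d d⁸ ion takes the sterically preferred tetrahedral geometry. → tetrahedral.
For [Pd(PMe₃)₄]²⁺: Ligand charges: trimethylphosphine is neutral. With an overall charge of +2 the palladium centre must be in the +2 oxidation state. Group 10 minus oxidation state 2 gives a d⁸ configuration. A 4d d⁸ ion has a large crystal-field splitting; square planar leaves the high-energy d_{x²−y²} orbital empty and maximises CFSE. → square planar.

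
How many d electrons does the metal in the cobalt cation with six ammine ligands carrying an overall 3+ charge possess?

Ligand charges: ammonia is neutral. With an overall charge of +3 the cobalt centre must be in the +3 oxidation state.
Cobalt is a group-9 element; Co(III) is therefore d⁶.

d6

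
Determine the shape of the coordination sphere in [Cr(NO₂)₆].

Ligand charges: each nitro (N-bound nitrite) is −1. With an overall charge of 0 the chromium centre must be in the +6 oxidation state.
Group 6 minus oxidation state 6 gives a d⁰ configuration.
With 6 monodentate ligands the coordination number is 6.
Six donors around a single metal centre give an octahedral coordination sphere.

octahedral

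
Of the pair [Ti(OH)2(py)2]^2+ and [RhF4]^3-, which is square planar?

For [Ti(OH)2(py)2]^2+: Each hydroxide is −1; pyridine is neutral; balancing the +2 overall charge requires Ti(IV). Titanium is a group-4 element; Ti(IV) is therefore d⁰. A d⁰ ion has no crystal-field stabilisation preference between square planar and tetrahedral, so four ligands adopt the sterically favoured tetrahedral geometry. → tetrahedral.
For [RhF4]^3-: Summing ligand charges against the −3 overall charge gives an oxidation state of +1 for rhodium. Rhodium is a group-9 element; Rh(I) is therefore d⁸. A 4d d⁸ ion has a large crystal-field splitting; square planar leaves the high-energy d_{x²−y²} orbital empty and maximises CFSE. → square planar.

[RhF4]^3-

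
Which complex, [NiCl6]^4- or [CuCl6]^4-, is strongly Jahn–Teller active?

[NiCl6]^4-: Each chloride is −1; balancing the −4 overall charge requires Ni(II). Group 10 minus oxidation state 2 gives a d⁸ configuration. The d⁸ configuration leaves the e_g set evenly filled (or empty) — no strong Jahn–Teller driving force.
[CuCl6]^4-: Ligand charges: each chloride is −1. With an overall charge of −4 the copper centre must be in the +2 oxidation state. Copper is a group-11 element; Cu(II) is therefore d⁹. The t₂g⁶e_g³ configuration has an unevenly filled e_g set; the Jahn–Teller theorem predicts a tetragonal distortion (typically axial elongation) to lift the degeneracy.

[CuCl6]^4-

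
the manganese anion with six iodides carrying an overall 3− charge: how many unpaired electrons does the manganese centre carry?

4

Summing ligand charges against the −3 overall charge gives an oxidation state of +3 for manganese.
Group 7 minus oxidation state 3 gives a d⁴ configuration.
The spin state decides the count: Iodide is a weak-field ligand for a first-row metal, so the complex is high-spin.
An octahedral high-spin d⁴ ion is t₂g³e_g¹, giving 4 unpaired electrons.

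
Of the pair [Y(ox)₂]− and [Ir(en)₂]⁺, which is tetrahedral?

For [Y(ox)₂]−: Each oxalate is −2; balancing the −1 overall charge requires Y(III). Y sits in group 3, so the d-electron count is 3 − 3 = 0. A d⁰ ion has no crystal-field stabilisation preference between square planar and tetrahedral, so four ligands adopt the sterically favoured tetrahedral geometry. → tetrahedral.
For [Ir(en)₂]⁺: Summing ligand charges against the +1 overall charge gives an oxidation state of +1 for iridium. Iridium is a group-9 element; Ir(I) is therefore d⁸. A 5d d⁸ ion has a large crystal-field splitting; square planar leaves the high-energy d_{x²−y²} orbital empty and maximises CFSE. → square planar.

[Y(ox)₂]−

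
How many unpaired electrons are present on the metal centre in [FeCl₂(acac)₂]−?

5 unpaired electrons

Ligand charges: each chloride is −1; each acetylacetonate is −1. With an overall charge of −1 the iron centre must be in the +3 oxidation state.
Fe sits in group 8, so the d-electron count is 8 − 3 = 5.
Counting donor atoms: 2×chloride (monodentate) → 2 donors; 2×acetylacetonate (bidentate) → 4 donors. Coordination number = 6.
The spin state decides the count: Acetylacetonate and chloride are weak-field ligands for a first-row metal, so the complex is high-spin.
An octahedral high-spin d⁵ ion is t₂g³e_g², giving 5 unpaired electrons.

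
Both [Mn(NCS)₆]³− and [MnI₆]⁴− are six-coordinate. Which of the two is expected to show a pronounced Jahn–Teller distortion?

[Mn(NCS)₆]³−

[Mn(NCS)₆]³−: Each isothiocyanate is −1; balancing the −3 overall charge requires Mn(III). Mn sits in group 7, so the d-electron count is 7 − 3 = 4. Isothiocyanate is a weak-field ligand for a first-row metal, so the complex is high-spin. The t₂g³e_g¹ (high-spin) configuration has an unevenly filled e_g set; the Jahn–Teller theorem predicts a tetragonal distortion (typically axial elongation) to lift the degeneracy.
[MnI₆]⁴−: Each iodide is −1; balancing the −4 overall charge requires Mn(II). Group 7 minus oxidation state 2 gives a d⁵ configuration. Iodide is a weak-field ligand for a first-row metal, so the complex is high-spin. The d⁵ configuration leaves the e_g set evenly filled (or empty) — no strong Jahn–Teller driving force.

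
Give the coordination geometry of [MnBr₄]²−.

Summing ligand charges against the −2 overall charge gives an oxidation state of +2 for manganese.
Group 7 minus oxidation state 2 gives a d⁵ configuration.
With 4 monodentate ligands the coordination number is 4.
Bromide is a weak-field ligand.
A high-spin d⁵ ion has zero CFSE in either geometry, so four ligands adopt the sterically favoured tetrahedral geometry.

tetrahedral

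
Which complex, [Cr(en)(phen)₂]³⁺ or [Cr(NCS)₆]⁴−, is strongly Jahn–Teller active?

[Cr(en)(phen)₂]³⁺: Ligand charges: ethylenediamine is neutral; 1,10-phenanthroline is neutral. With an overall charge of +3 the chromium centre must be in the +3 oxidation state. Group 6 minus oxidation state 3 gives a d³ configuration. The d³ configuration leaves the e_g set evenly filled (or empty) — no strong Jahn–Teller driving force.
[Cr(NCS)₆]⁴−: Ligand charges: each isothiocyanate is −1. With an overall charge of −4 the chromium centre must be in the +2 oxidation state. Chromium is a group-6 element; Cr(II) is therefore d⁴. Isothiocyanate is a weak-field ligand for a first-row metal, so the complex is high-spin. The t₂g³e_g¹ (high-spin) configuration has an unevenly filled e_g set; the Jahn–Teller theorem predicts a tetragonal distortion (typically axial elongation) to lift the degeneracy.

[Cr(NCS)₆]⁴−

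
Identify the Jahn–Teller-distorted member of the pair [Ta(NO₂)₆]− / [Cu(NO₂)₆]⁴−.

[Ta(NO₂)₆]−: Summing ligand charges against the −1 overall charge gives an oxidation state of +5 for tantalum. Group 5 minus oxidation state 5 gives a d⁰ configuration. The d⁰ configuration leaves the e_g set evenly filled (or empty) — no strong Jahn–Teller driving force.
[Cu(NO₂)₆]⁴−: Ligand charges: each nitro (N-bound nitrite) is −1. With an overall charge of −4 the copper centre must be in the +2 oxidation state. Group 11 minus oxidation state 2 gives a d⁹ configuration. The t₂g⁶e_g³ configuration has an unevenly filled e_g set; the Jahn–Teller theorem predicts a tetragonal distortion (typically axial elongation) to lift the degeneracy.

[Cu(NO₂)₆]⁴−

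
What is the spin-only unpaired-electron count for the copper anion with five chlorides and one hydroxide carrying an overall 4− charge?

1

Each chloride is −1; each hydroxide is −1; balancing the −4 overall charge requires Cu(II).
Cu sits in group 11, so the d-electron count is 11 − 2 = 9.
In an octahedral field the d⁹ configuration is t₂g⁶e_g³ (only one arrangement possible), giving 1 unpaired electron.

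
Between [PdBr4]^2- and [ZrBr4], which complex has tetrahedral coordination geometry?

[ZrBr4]

For [PdBr4]^2-: Each bromide is −1; balancing the −2 overall charge requires Pd(II). Pd sits in group 10, so the d-electron count is 10 − 2 = 8. A 4d d⁸ ion has a large crystal-field splitting; square planar leaves the high-energy d_{x²−y²} orbital empty and maximises CFSE. → square planar.
For [ZrBr4]: Summing ligand charges against the 0 overall charge gives an oxidation state of +4 for zirconium. Zirconium is a group-4 element; Zr(IV) is therefore d⁰. A d⁰ ion has no crystal-field stabilisation preference between square planar and tetrahedral, so four ligands adopt the sterically favoured tetrahedral geometry. → tetrahedral.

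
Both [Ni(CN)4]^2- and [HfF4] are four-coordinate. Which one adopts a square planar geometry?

[Ni(CN)4]^2-

For [Ni(CN)4]^2-: Each cyanide is −1; balancing the −2 overall charge requires Ni(II). Ni sits in group 10, so the d-electron count is 10 − 2 = 8. Cyanide is a strong-field ligand (high in the spectrochemical series). A 3d d⁸ ion with strong-field ligands gains enough CFSE to favour square planar over tetrahedral. → square planar.
For [HfF4]: Summing ligand charges against the 0 overall charge gives an oxidation state of +4 for hafnium. Group 4 minus oxidation state 4 gives a d⁰ configuration. A d⁰ ion has no crystal-field stabilisation preference between square planar and tetrahedral, so four ligands adopt the sterically favoured tetrahedral geometry. → tetrahedral.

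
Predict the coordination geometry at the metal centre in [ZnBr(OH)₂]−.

Summing ligand charges against the −1 overall charge gives an oxidation state of +2 for zinc.
Zinc is a group-12 element; Zn(II) is therefore d¹⁰.
Coordination number: 3.
Three ligands around a d¹⁰ centre minimise repulsion in a trigonal-planar arrangement.

trigonal planar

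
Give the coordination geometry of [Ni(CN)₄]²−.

square planar

Each cyanide is −1; balancing the −2 overall charge requires Ni(II).
Nickel is a group-10 element; Ni(II) is therefore d⁸.
Coordination number: 4.
Cyanide is a strong-field ligand (high in the spectrochemical series).
A 3d d⁸ ion with strong-field ligands gains enough CFSE to favour square planar over tetrahedral.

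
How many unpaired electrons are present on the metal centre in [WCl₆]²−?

Each chloride is −1; balancing the −2 overall charge requires W(IV).
W sits in group 6, so the d-electron count is 6 − 4 = 2.
In an octahedral field the d² configuration is t₂g²e_g⁰ (only one arrangement possible), giving 2 unpaired electrons.

2 unpaired electrons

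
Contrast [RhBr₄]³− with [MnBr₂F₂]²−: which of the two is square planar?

For [RhBr₄]³−: Summing ligand charges against the −3 overall charge gives an oxidation state of +1 for rhodium. Group 9 minus oxidation state 1 gives a d⁸ configuration. A 4d d⁸ ion has a large crystal-field splitting; square planar leaves the high-energy d_{x²−y²} orbital empty and maximises CFSE. → square planar.
For [MnBr₂F₂]²−: Ligand charges: each bromide is −1; each fluoride is −1. With an overall charge of −2 the manganese centre must be in the +2 oxidation state. Manganese is a group-7 element; Mn(II) is therefore d⁵. A high-spin d⁵ ion has zero CFSE in either geometry, so four ligands adopt the sterically favoured tetrahedral geometry. → tetrahedral.

[RhBr₄]³−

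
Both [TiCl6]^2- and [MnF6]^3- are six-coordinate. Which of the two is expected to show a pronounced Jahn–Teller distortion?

[MnF6]^3-

[TiCl6]^2-: Each chloride is −1; balancing the −2 overall charge requires Ti(IV). Group 4 minus oxidation state 4 gives a d⁰ configuration. The d⁰ configuration leaves the e_g set evenly filled (or empty) — no strong Jahn–Teller driving force.
[MnF6]^3-: Ligand charges: each fluoride is −1. With an overall charge of −3 the manganese centre must be in the +3 oxidation state. Group 7 minus oxidation state 3 gives a d⁴ configuration. Fluoride is a weak-field ligand for a first-row metal, so the complex is high-spin. The t₂g³e_g¹ (high-spin) configuration has an unevenly filled e_g set; the Jahn–Teller theorem predicts a tetragonal distortion (typically axial elongation) to lift the degeneracy.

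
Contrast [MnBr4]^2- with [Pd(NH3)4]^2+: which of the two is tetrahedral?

For [MnBr4]^2-: Ligand charges: each bromide is −1. With an overall charge of −2 the manganese centre must be in the +2 oxidation state. Mn sits in group 7, so the d-electron count is 7 − 2 = 5. A high-spin d⁵ ion has zero CFSE in either geometry, so four ligands adopt the sterically favoured tetrahedral geometry. → tetrahedral.
For [Pd(NH3)4]^2+: Ligand charges: ammonia is neutral. With an overall charge of +2 the palladium centre must be in the +2 oxidation state. Group 10 minus oxidation state 2 gives a d⁸ configuration. A 4d d⁸ ion has a large crystal-field splitting; square planar leaves the high-energy d_{x²−y²} orbital empty and maximises CFSE. → square planar.

[MnBr4]^2-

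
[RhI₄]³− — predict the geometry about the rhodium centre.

Summing ligand charges against the −3 overall charge gives an oxidation state of +1 for rhodium.
Rhodium is a group-9 element; Rh(I) is therefore d⁸.
Coordination number: 4.
A 4d d⁸ ion has a large crystal-field splitting; square planar leaves the high-energy d_{x²−y²} orbital empty and maximises CFSE.

square planar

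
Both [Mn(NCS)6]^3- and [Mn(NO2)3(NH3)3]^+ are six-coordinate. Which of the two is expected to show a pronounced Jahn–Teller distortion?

[Mn(NCS)6]^3-

[Mn(NCS)6]^3-: Ligand charges: each isothiocyanate is −1. With an overall charge of −3 the manganese centre must be in the +3 oxidation state. Manganese is a group-7 element; Mn(III) is therefore d⁴. Isothiocyanate is a weak-field ligand for a first-row metal, so the complex is high-spin. The t₂g³e_g¹ (high-spin) configuration has an unevenly filled e_g set; the Jahn–Teller theorem predicts a tetragonal distortion (typically axial elongation) to lift the degeneracy.
[Mn(NO2)3(NH3)3]^+: Ligand charges: each nitro (N-bound nitrite) is −1; ammonia is neutral. With an overall charge of +1 the manganese centre must be in the +4 oxidation state. Group 7 minus oxidation state 4 gives a d³ configuration. The d³ configuration leaves the e_g set evenly filled (or empty) — no strong Jahn–Teller driving force.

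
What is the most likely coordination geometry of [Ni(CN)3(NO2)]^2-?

square planar

Ligand charges: each cyanide is −1; each nitro (N-bound nitrite) is −1. With an overall charge of −2 the nickel centre must be in the +2 oxidation state.
Group 10 minus oxidation state 2 gives a d⁸ configuration.
With 4 monodentate ligands the coordination number is 4.
Cyanide and nitro (N-bound nitrite) are strong-field ligands (high in the spectrochemical series).
A 3d d⁸ ion with strong-field ligands gains enough CFSE to favour square planar over tetrahedral.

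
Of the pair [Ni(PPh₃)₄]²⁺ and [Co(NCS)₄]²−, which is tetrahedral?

[Co(NCS)₄]²−

For [Ni(PPh₃)₄]²⁺: Summing ligand charges against the +2 overall charge gives an oxidation state of +2 for nickel. Nickel is a group-10 element; Ni(II) is therefore d⁸. Triphenylphosphine is a strong-field ligand (high in the spectrochemical series). A 3d d⁸ ion with strong-field ligands gains enough CFSE to favour square planar over tetrahedral. → square planar.
For [Co(NCS)₄]²−: Each isothiocyanate is −1; balancing the −2 overall charge requires Co(II). Cobalt is a group-9 element; Co(II) is therefore d⁷. For a high-spin 3d d⁷ ion with weak-field ligands the small Δₜ gives little square-planar CFSE advantage, so four ligands adopt the sterically favoured tetrahedral geometry. → tetrahedral.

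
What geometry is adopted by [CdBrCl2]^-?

Each bromide is −1; each chloride is −1; balancing the −1 overall charge requires Cd(II).
Cadmium is a group-12 element; Cd(II) is therefore d¹⁰.
Coordination number: 3.
Three ligands around a d¹⁰ centre minimise repulsion in a trigonal-planar arrangement.

trigonal planar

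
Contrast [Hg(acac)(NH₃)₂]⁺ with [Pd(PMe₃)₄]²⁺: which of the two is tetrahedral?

[Hg(acac)(NH₃)₂]⁺

For [Hg(acac)(NH₃)₂]⁺: Each acetylacetonate is −1; ammonia is neutral; balancing the +1 overall charge requires Hg(II). Hg sits in group 12, so the d-electron count is 12 − 2 = 10. A d¹⁰ ion has no crystal-field stabilisation preference between square planar and tetrahedral, so four ligands adopt the sterically favoured tetrahedral geometry. → tetrahedral.
For [Pd(PMe₃)₄]²⁺: Ligand charges: trimethylphosphine is neutral. With an overall charge of +2 the palladium centre must be in the +2 oxidation state. Group 10 minus oxidation state 2 gives a d⁸ configuration. A 4d d⁸ ion has a large crystal-field splitting; square planar leaves the high-energy d_{x²−y²} orbital empty and maximises CFSE. → square planar.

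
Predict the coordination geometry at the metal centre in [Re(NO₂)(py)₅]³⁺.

octahedral

Summing ligand charges against the +3 overall charge gives an oxidation state of +4 for rhenium.
Group 7 minus oxidation state 4 gives a d³ configuration.
With 6 monodentate ligands the coordination number is 6.
Six donors around a single metal centre give an octahedral coordination sphere.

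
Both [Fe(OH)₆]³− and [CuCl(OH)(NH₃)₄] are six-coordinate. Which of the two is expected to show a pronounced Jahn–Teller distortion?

[CuCl(OH)(NH₃)₄]

[Fe(OH)₆]³−: Summing ligand charges against the −3 overall charge gives an oxidation state of +3 for iron. Iron is a group-8 element; Fe(III) is therefore d⁵. Hydroxide is a weak-field ligand for a first-row metal, so the complex is high-spin. The d⁵ configuration leaves the e_g set evenly filled (or empty) — no strong Jahn–Teller driving force.
[CuCl(OH)(NH₃)₄]: Ligand charges: each chloride is −1; each hydroxide is −1; ammonia is neutral. With an overall charge of 0 the copper centre must be in the +2 oxidation state. Copper is a group-11 element; Cu(II) is therefore d⁹. The t₂g⁶e_g³ configuration has an unevenly filled e_g set; the Jahn–Teller theorem predicts a tetragonal distortion (typically axial elongation) to lift the degeneracy.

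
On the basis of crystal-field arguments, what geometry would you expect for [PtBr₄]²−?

Each bromide is −1; balancing the −2 overall charge requires Pt(II).
Platinum is a group-10 element; Pt(II) is therefore d⁸.
With 4 monodentate ligands the coordination number is 4.
A 5d d⁸ ion has a large crystal-field splitting; square planar leaves the high-energy d_{x²−y²} orbital empty and maximises CFSE.

square planar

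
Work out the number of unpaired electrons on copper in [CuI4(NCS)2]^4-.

1

Ligand charges: each iodide is −1; each isothiocyanate is −1. With an overall charge of −4 the copper centre must be in the +2 oxidation state.
Cu sits in group 11, so the d-electron count is 11 − 2 = 9.
In an octahedral field the d⁹ configuration is t₂g⁶e_g³ (only one arrangement possible), giving 1 unpaired electron.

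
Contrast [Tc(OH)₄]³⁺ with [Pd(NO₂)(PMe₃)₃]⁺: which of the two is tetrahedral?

[Tc(OH)₄]³⁺

For [Tc(OH)₄]³⁺: Summing ligand charges against the +3 overall charge gives an oxidation state of +7 for technetium. Technetium is a group-7 element; Tc(VII) is therefore d⁰. A d⁰ ion has no crystal-field stabilisation preference between square planar and tetrahedral, so four ligands adopt the sterically favoured tetrahedral geometry. → tetrahedral.
For [Pd(NO₂)(PMe₃)₃]⁺: Ligand charges: each nitro (N-bound nitrite) is −1; trimethylphosphine is neutral. With an overall charge of +1 the palladium centre must be in the +2 oxidation state. Palladium is a group-10 element; Pd(II) is therefore d⁸. A 4d d⁸ ion has a large crystal-field splitting; square planar leaves the high-energy d_{x²−y²} orbital empty and maximises CFSE. → square planar.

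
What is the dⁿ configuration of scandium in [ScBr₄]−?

d0

Ligand charges: each bromide is −1. With an overall charge of −1 the scandium centre must be in the +3 oxidation state.
Scandium is a group-3 element; Sc(III) is therefore d⁰.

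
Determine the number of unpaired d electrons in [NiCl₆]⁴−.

Each chloride is −1; balancing the −4 overall charge requires Ni(II).
Ni sits in group 10, so the d-electron count is 10 − 2 = 8.
In an octahedral field the d⁸ configuration is t₂g⁶e_g² (only one arrangement possible), giving 2 unpaired electrons.

2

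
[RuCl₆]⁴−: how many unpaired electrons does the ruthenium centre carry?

0 unpaired electrons

Summing ligand charges against the −4 overall charge gives an oxidation state of +2 for ruthenium.
Ru sits in group 8, so the d-electron count is 8 − 2 = 6.
The spin state decides the count: a 4d ion has a large Δₒ and is invariably low-spin.
An octahedral low-spin d⁶ ion is t₂g⁶e_g⁰, giving 0 unpaired electrons.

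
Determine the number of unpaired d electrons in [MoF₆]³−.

3

Each fluoride is −1; balancing the −3 overall charge requires Mo(III).
Group 6 minus oxidation state 3 gives a d³ configuration.
In an octahedral field the d³ configuration is t₂g³e_g⁰ (only one arrangement possible), giving 3 unpaired electrons.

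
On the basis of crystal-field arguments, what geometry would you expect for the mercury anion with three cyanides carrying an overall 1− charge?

Summing ligand charges against the −1 overall charge gives an oxidation state of +2 for mercury.
Group 12 minus oxidation state 2 gives a d¹⁰ configuration.
With 3 monodentate ligands the coordination number is 3.
Three ligands around a d¹⁰ centre minimise repulsion in a trigonal-planar arrangement.

trigonal planar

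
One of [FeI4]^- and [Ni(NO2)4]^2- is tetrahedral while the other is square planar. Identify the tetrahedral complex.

[FeI4]^-

For [FeI4]^-: Each iodide is −1; balancing the −1 overall charge requires Fe(III). Group 8 minus oxidation state 3 gives a d⁵ configuration. A high-spin d⁵ ion has zero CFSE in either geometry, so four ligands adopt the sterically favoured tetrahedral geometry. → tetrahedral.
For [Ni(NO2)4]^2-: Each nitro (N-bound nitrite) is −1; balancing the −2 overall charge requires Ni(II). Ni sits in group 10, so the d-electron count is 10 − 2 = 8. Nitro (N-bound nitrite) is a strong-field ligand (high in the spectrochemical series). A 3d d⁸ ion with strong-field ligands gains enough CFSE to favour square planar over tetrahedral. → square planar.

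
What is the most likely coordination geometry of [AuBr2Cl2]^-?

Summing ligand charges against the −1 overall charge gives an oxidation state of +3 for gold.
Gold is a group-11 element; Au(III) is therefore d⁸.
With 4 monodentate ligands the coordination number is 4.
A 5d d⁸ ion has a large crystal-field splitting; square planar leaves the high-energy d_{x²−y²} orbital empty and maximises CFSE.

square planar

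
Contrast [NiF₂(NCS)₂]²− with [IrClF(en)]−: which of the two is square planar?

For [NiF₂(NCS)₂]²−: Each fluoride is −1; each isothiocyanate is −1; balancing the −2 overall charge requires Ni(II). Nickel is a group-10 element; Ni(II) is therefore d⁸. Fluoride and isothiocyanate are weak-field ligands. With weak-field ligands the CFSE gain from square planar is small, so a 3d d⁸ ion takes the sterically preferred tetrahedral geometry. → tetrahedral.
For [IrClF(en)]−: Ligand charges: each chloride is −1; each fluoride is −1; ethylenediamine is neutral. With an overall charge of −1 the iridium centre must be in the +1 oxidation state. Group 9 minus oxidation state 1 gives a d⁸ configuration. A 5d d⁸ ion has a large crystal-field splitting; square planar leaves the high-energy d_{x²−y²} orbital empty and maximises CFSE. → square planar.

[IrClF(en)]−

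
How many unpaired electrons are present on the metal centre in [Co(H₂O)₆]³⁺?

Water is neutral; balancing the +3 overall charge requires Co(III).
Group 9 minus oxidation state 3 gives a d⁶ configuration.
The spin state decides the count: Co(III) has an exceptionally large octahedral splitting and is low-spin with essentially every ligand except fluoride.
An octahedral low-spin d⁶ ion is t₂g⁶e_g⁰, giving 0 unpaired electrons.

0 unpaired electrons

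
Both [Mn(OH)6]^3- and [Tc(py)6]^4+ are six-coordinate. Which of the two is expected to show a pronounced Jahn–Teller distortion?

[Mn(OH)6]^3-

[Mn(OH)6]^3-: Summing ligand charges against the −3 overall charge gives an oxidation state of +3 for manganese. Mn sits in group 7, so the d-electron count is 7 − 3 = 4. Hydroxide is a weak-field ligand for a first-row metal, so the complex is high-spin. The t₂g³e_g¹ (high-spin) configuration has an unevenly filled e_g set; the Jahn–Teller theorem predicts a tetragonal distortion (typically axial elongation) to lift the degeneracy.
[Tc(py)6]^4+: Ligand charges: pyridine is neutral. With an overall charge of +4 the technetium centre must be in the +4 oxidation state. Technetium is a group-7 element; Tc(IV) is therefore d³. The d³ configuration leaves the e_g set evenly filled (or empty) — no strong Jahn–Teller driving force.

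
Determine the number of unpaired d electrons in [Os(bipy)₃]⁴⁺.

2

Ligand charges: 2,2′-bipyridine is neutral. With an overall charge of +4 the osmium centre must be in the +4 oxidation state.
Osmium is a group-8 element; Os(IV) is therefore d⁴.
Counting donor atoms: 3×2,2′-bipyridine (bidentate) → 6 donors. Coordination number = 6.
The spin state decides the count: a 5d ion has a large Δₒ and is invariably low-spin.
An octahedral low-spin d⁴ ion is t₂g⁴e_g⁰, giving 2 unpaired electrons.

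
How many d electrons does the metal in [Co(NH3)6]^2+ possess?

d7

Summing ligand charges against the +2 overall charge gives an oxidation state of +2 for cobalt.
Cobalt is a group-9 element; Co(II) is therefore d⁷.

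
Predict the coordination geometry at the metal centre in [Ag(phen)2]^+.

tetrahedral

Ligand charges: 1,10-phenanthroline is neutral. With an overall charge of +1 the silver centre must be in the +1 oxidation state.
Silver is a group-11 element; Ag(I) is therefore d¹⁰.
Counting donor atoms: 2×1,10-phenanthroline (bidentate) → 4 donors. Coordination number = 4.
A d¹⁰ ion has no crystal-field stabilisation preference between square planar and tetrahedral, so four ligands adopt the sterically favoured tetrahedral geometry.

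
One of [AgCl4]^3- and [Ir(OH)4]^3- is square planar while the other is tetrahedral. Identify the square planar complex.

For [AgCl4]^3-: Ligand charges: each chloride is −1. With an overall charge of −3 the silver centre must be in the +1 oxidation state. Silver is a group-11 element; Ag(I) is therefore d¹⁰. A d¹⁰ ion has no crystal-field stabilisation preference between square planar and tetrahedral, so four ligands adopt the sterically favoured tetrahedral geometry. → tetrahedral.
For [Ir(OH)4]^3-: Summing ligand charges against the −3 overall charge gives an oxidation state of +1 for iridium. Group 9 minus oxidation state 1 gives a d⁸ configuration. A 5d d⁸ ion has a large crystal-field splitting; square planar leaves the high-energy d_{x²−y²} orbital empty and maximises CFSE. → square planar.

[Ir(OH)4]^3-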